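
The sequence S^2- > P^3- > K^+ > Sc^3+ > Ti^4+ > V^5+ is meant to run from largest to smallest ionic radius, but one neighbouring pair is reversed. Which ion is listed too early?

S^2-

Scanning neighbour by neighbour, only S^2-/P^3- violates a trend: S^2- and P^3- share 18 electrons; the higher nuclear charge on S (Z=16) contracts it more, so S^2- < P^3-. That makes S^2- the one sitting a position early relative to where it belongs.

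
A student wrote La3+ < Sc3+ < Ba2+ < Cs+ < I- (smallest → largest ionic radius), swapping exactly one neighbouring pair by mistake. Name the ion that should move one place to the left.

Sc3+

Compare adjacent ions: both in group 3 with the same charge; Sc3+ (period 4) has the smaller radius — yet in this increasing list La3+ sits before Sc3+. Nothing else is reversed, so Sc3+ should move one place to the left.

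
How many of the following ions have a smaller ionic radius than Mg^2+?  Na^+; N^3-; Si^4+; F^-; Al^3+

These species are isoelectronic with 10 electrons. The only difference is the number of protons: Si^4+ (Z=14), Al^3+ (Z=13), Mg^2+ (Z=12), Na^+ (Z=11), F^- (Z=9), N^3- (Z=7). The strongest nuclear pull (Si^4+) gives the smallest ion.
Relative to Mg^2+, the ions that are smaller are Si^4+, Al^3+. So 2 are smaller.

2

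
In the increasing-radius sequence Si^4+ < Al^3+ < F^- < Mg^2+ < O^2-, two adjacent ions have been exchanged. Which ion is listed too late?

Mg^2+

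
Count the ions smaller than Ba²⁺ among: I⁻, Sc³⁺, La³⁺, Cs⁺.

2

Sc³⁺ (Z=21, 18 e⁻), La³⁺ (Z=57, 54 e⁻), Ba²⁺ (Z=56, 54 e⁻), Cs⁺ (Z=55, 54 e⁻), I⁻ (Z=53, 54 e⁻). Sc³⁺ < La³⁺ (same group, period 4 vs 6); La³⁺ < Ba²⁺ (both 54 e⁻, Z=57>56); Ba²⁺ < Cs⁺ (both 54 e⁻, Z=56>55); Cs⁺ < I⁻ (both 54 e⁻, Z=55>53).
Ordering all of them (including Ba²⁺) by radius gives Sc³⁺ < La³⁺ < Ba²⁺ < Cs⁺ < I⁻. Count: 2.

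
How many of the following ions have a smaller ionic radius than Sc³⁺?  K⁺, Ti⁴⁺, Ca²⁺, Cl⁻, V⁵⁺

2

These species are isoelectronic with 18 electrons. The only difference is the number of protons: V⁵⁺ (Z=23), Ti⁴⁺ (Z=22), Sc³⁺ (Z=21), Ca²⁺ (Z=20), K⁺ (Z=19), Cl⁻ (Z=17). The strongest nuclear pull (V⁵⁺) gives the smallest ion.
Overall: V⁵⁺ < Ti⁴⁺ < Sc³⁺ < Ca²⁺ < K⁺ < Cl⁻. Sc³⁺ has 2 below it and 3 above. So 2 are smaller.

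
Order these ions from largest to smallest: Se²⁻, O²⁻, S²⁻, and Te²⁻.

Te²⁻ > Se²⁻ > S²⁻ > O²⁻

These ions sit in one column with identical charge. Each step down the periodic table adds a principal shell, increasing the radius.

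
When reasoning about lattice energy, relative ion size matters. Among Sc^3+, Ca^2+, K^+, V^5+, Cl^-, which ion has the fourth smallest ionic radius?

These species are isoelectronic with 18 electrons. The only difference is the number of protons: V^5+ (Z=23), Sc^3+ (Z=21), Ca^2+ (Z=20), K^+ (Z=19), Cl^- (Z=17). The strongest nuclear pull (V^5+) gives the smallest ion.
Full ascending order: V^5+ < Sc^3+ < Ca^2+ < K^+ < Cl^-. Counting from the smallest, position 4 is K^+.

K^+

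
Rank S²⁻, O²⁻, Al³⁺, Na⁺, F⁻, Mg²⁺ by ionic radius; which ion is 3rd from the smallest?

Na⁺

Tabulating Z and e⁻: Al³⁺ (Z=13, 10 e⁻), Mg²⁺ (Z=12, 10 e⁻), Na⁺ (Z=11, 10 e⁻), F⁻ (Z=9, 10 e⁻), O²⁻ (Z=8, 10 e⁻), S²⁻ (Z=16, 18 e⁻). Al³⁺ < Mg²⁺ (isoelectronic, higher Z=13 is smaller); Mg²⁺ < Na⁺ (both 10 e⁻, Z=12>11); Na⁺ < F⁻ (isoelectronic, higher Z=11 is smaller); F⁻ < O²⁻ (isoelectronic, higher Z=9 is smaller); O²⁻ < S²⁻ (same group, period 2 vs 3).
Full ascending order: Al³⁺ < Mg²⁺ < Na⁺ < F⁻ < O²⁻ < S²⁻. Counting from the smallest, position 3 is Na⁺.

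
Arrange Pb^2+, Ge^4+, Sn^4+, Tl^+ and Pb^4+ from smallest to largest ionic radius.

Work out protons and electrons: Ge^4+ (Z=32, 28 e⁻), Sn^4+ (Z=50, 46 e⁻), Pb^4+ (Z=82, 78 e⁻), Pb^2+ (Z=82, 80 e⁻), Tl^+ (Z=81, 80 e⁻). Ge^4+ < Sn^4+ (same group, 1 shell fewer); Sn^4+ < Pb^4+ (same group, period 5 vs 6); Pb^4+ < Pb^2+ (higher charge on the same element); Pb^2+ < Tl^+ (both 80 e⁻, Z=82>81).

Ge^4+ < Sn^4+ < Pb^4+ < Pb^2+ < Tl^+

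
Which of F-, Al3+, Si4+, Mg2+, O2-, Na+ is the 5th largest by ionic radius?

Al3+

These species are isoelectronic with 10 electrons. The only difference is the number of protons: Si4+ (Z=14), Al3+ (Z=13), Mg2+ (Z=12), Na+ (Z=11), F- (Z=9), O2- (Z=8). The strongest nuclear pull (Si4+) gives the smallest ion.
Ordering: Si4+ < Al3+ < Mg2+ < Na+ < F- < O2-. The 5th largest is Al3+.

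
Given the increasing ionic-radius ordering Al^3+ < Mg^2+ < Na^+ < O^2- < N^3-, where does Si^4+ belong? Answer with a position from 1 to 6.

All of these have 10 electrons (isoelectronic). With the same electron cloud, the ion with the most protons pulls it in tightest. Nuclear charges: Si^4+ (Z=14), Al^3+ (Z=13), Mg^2+ (Z=12), Na^+ (Z=11), O^2- (Z=8), N^3- (Z=7). Highest Z is smallest.
The complete sequence is Si^4+ < Al^3+ < Mg^2+ < Na^+ < O^2- < N^3-. Si^4+ sits at position 1.

1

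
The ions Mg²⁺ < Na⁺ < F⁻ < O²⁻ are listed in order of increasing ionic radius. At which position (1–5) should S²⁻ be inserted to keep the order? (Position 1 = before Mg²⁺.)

Electron counts and nuclear charges: Mg²⁺ (Z=12, 10 e⁻), Na⁺ (Z=11, 10 e⁻), F⁻ (Z=9, 10 e⁻), O²⁻ (Z=8, 10 e⁻), S²⁻ (Z=16, 18 e⁻). Mg²⁺ < Na⁺ (isoelectronic, higher Z=12 is smaller); Na⁺ < F⁻ (both 10 e⁻, Z=11>9); F⁻ < O²⁻ (isoelectronic, higher Z=9 is smaller); O²⁻ < S²⁻ (same group, 1 shell fewer).
The complete sequence is Mg²⁺ < Na⁺ < F⁻ < O²⁻ < S²⁻. S²⁻ sits at position 5.

5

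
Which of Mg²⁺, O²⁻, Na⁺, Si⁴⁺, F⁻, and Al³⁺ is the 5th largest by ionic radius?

These species are isoelectronic with 10 electrons. The only difference is the number of protons: Si⁴⁺ (Z=14), Al³⁺ (Z=13), Mg²⁺ (Z=12), Na⁺ (Z=11), F⁻ (Z=9), O²⁻ (Z=8). The strongest nuclear pull (Si⁴⁺) gives the smallest ion.
Full ascending order: Si⁴⁺ < Al³⁺ < Mg²⁺ < Na⁺ < F⁻ < O²⁻. Counting from the largest, position 5 is Al³⁺.

Al³⁺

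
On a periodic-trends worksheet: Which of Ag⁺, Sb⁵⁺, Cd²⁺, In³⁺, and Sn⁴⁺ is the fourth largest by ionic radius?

Sn⁴⁺

These species are isoelectronic with 46 electrons. The only difference is the number of protons: Sb⁵⁺ (Z=51), Sn⁴⁺ (Z=50), In³⁺ (Z=49), Cd²⁺ (Z=48), Ag⁺ (Z=47). The strongest nuclear pull (Sb⁵⁺) gives the smallest ion.
Ordering: Sb⁵⁺ < Sn⁴⁺ < In³⁺ < Cd²⁺ < Ag⁺. The fourth largest is Sn⁴⁺.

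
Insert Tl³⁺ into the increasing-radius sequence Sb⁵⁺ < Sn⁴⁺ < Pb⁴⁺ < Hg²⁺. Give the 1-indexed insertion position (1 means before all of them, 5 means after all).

Sb⁵⁺ has 46 e⁻ (Z=51), Sn⁴⁺ has 46 e⁻ (Z=50), Pb⁴⁺ has 78 e⁻ (Z=82), Tl³⁺ has 78 e⁻ (Z=81), Hg²⁺ has 78 e⁻ (Z=80). Sb⁵⁺ < Sn⁴⁺ (both 46 e⁻, Z=51>50); Sn⁴⁺ < Pb⁴⁺ (same group, 1 shell fewer); Pb⁴⁺ < Tl³⁺ (isoelectronic, higher Z=82 is smaller); Tl³⁺ < Hg²⁺ (both 78 e⁻, Z=81>80).
With Tl³⁺ included the full order is Sb⁵⁺ < Sn⁴⁺ < Pb⁴⁺ < Tl³⁺ < Hg²⁺, so it takes position 4.

4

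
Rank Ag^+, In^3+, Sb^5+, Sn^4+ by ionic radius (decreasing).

Ag^+ > In^3+ > Sn^4+ > Sb^5+

All of these have 46 electrons (isoelectronic). With the same electron cloud, the ion with the most protons pulls it in tightest. Nuclear charges: Sb^5+ (Z=51), Sn^4+ (Z=50), In^3+ (Z=49), Ag^+ (Z=47). Highest Z is smallest.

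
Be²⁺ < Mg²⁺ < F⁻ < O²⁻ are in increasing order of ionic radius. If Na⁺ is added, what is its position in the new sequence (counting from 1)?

Electron counts and nuclear charges: Be²⁺ has 2 e⁻ (Z=4), Mg²⁺ has 10 e⁻ (Z=12), Na⁺ has 10 e⁻ (Z=11), F⁻ has 10 e⁻ (Z=9), O²⁻ has 10 e⁻ (Z=8). Be²⁺ < Mg²⁺ (same group, period 2 vs 3); Mg²⁺ < Na⁺ (both 10 e⁻, Z=12>11); Na⁺ < F⁻ (isoelectronic, higher Z=11 is smaller); F⁻ < O²⁻ (isoelectronic, higher Z=9 is smaller).
Merged order: Be²⁺ < Mg²⁺ < Na⁺ < F⁻ < O²⁻ — Na⁺ is number 3.

3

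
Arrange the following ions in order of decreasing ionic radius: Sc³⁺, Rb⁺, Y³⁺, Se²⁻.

Se²⁻ > Rb⁺ > Y³⁺ > Sc³⁺

Work out protons and electrons: Sc³⁺: 18 e⁻, Z=21, Y³⁺: 36 e⁻, Z=39, Rb⁺: 36 e⁻, Z=37, Se²⁻: 36 e⁻, Z=34. Sc³⁺ < Y³⁺ (same group, period 4 vs 5); Y³⁺ < Rb⁺ (isoelectronic, higher Z=39 is smaller); Rb⁺ < Se²⁻ (both 36 e⁻, Z=37>34).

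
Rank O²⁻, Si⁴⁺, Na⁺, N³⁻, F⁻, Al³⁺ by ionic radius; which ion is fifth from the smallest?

Isoelectronic series (10 e⁻ each). Size is set by nuclear charge: more protons means a smaller ion. Si⁴⁺ (Z=14), Al³⁺ (Z=13), Na⁺ (Z=11), F⁻ (Z=9), O²⁻ (Z=8), N³⁻ (Z=7).
Ordering: Si⁴⁺ < Al³⁺ < Na⁺ < F⁻ < O²⁻ < N³⁻. The fifth smallest is O²⁻.

O²⁻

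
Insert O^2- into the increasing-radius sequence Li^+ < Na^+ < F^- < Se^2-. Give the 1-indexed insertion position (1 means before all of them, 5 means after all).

4

First list Z and electron count for each: Li^+ (Z=3, 2 e⁻), Na^+ (Z=11, 10 e⁻), F^- (Z=9, 10 e⁻), O^2- (Z=8, 10 e⁻), Se^2- (Z=34, 36 e⁻). Li^+ < Na^+ (same group, 1 shell fewer); Na^+ < F^- (both 10 e⁻, Z=11>9); F^- < O^2- (both 10 e⁻, Z=9>8); O^2- < Se^2- (same group, 2 shells fewer).
The complete sequence is Li^+ < Na^+ < F^- < O^2- < Se^2-. O^2- sits at position 4.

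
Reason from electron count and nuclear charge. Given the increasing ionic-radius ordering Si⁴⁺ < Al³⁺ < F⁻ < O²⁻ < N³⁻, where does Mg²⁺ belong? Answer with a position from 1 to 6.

3

Isoelectronic series (10 e⁻ each). Size is set by nuclear charge: more protons means a smaller ion. Si⁴⁺ (Z=14), Al³⁺ (Z=13), Mg²⁺ (Z=12), F⁻ (Z=9), O²⁻ (Z=8), N³⁻ (Z=7).
Putting Mg²⁺ in gives Si⁴⁺ < Al³⁺ < Mg²⁺ < F⁻ < O²⁻ < N³⁻; it lands at slot 3.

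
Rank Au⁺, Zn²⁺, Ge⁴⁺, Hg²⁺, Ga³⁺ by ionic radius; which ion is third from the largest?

First list Z and electron count for each: Ge⁴⁺ has 28 e⁻ (Z=32), Ga³⁺ has 28 e⁻ (Z=31), Zn²⁺ has 28 e⁻ (Z=30), Hg²⁺ has 78 e⁻ (Z=80), Au⁺ has 78 e⁻ (Z=79). Ge⁴⁺ < Ga³⁺ (isoelectronic, higher Z=32 is smaller); Ga³⁺ < Zn²⁺ (isoelectronic, higher Z=31 is smaller); Zn²⁺ < Hg²⁺ (same group, 2 shells fewer); Hg²⁺ < Au⁺ (isoelectronic, higher Z=80 is smaller).
Full ascending order: Ge⁴⁺ < Ga³⁺ < Zn²⁺ < Hg²⁺ < Au⁺. Counting from the largest, position 3 is Zn²⁺.

Zn²⁺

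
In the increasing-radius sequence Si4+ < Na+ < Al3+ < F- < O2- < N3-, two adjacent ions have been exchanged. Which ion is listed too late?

Check each adjacent pair. Na+ and Al3+ are reversed: they are isoelectronic (10 e⁻) and Al has more protons than Na (13 vs 11), making Al3+ smaller. No other neighbouring pair contradicts the periodic trends, so Al3+ is the ion listed too late.

Al3+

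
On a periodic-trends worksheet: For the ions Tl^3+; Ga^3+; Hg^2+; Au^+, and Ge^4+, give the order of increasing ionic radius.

Electron counts and nuclear charges: Ge^4+ (Z=32, 28 e⁻), Ga^3+ (Z=31, 28 e⁻), Tl^3+ (Z=81, 78 e⁻), Hg^2+ (Z=80, 78 e⁻), Au^+ (Z=79, 78 e⁻). Ge^4+ < Ga^3+ (both 28 e⁻, Z=32>31); Ga^3+ < Tl^3+ (same group, period 4 vs 6); Tl^3+ < Hg^2+ (isoelectronic, higher Z=81 is smaller); Hg^2+ < Au^+ (both 78 e⁻, Z=80>79).

Ge^4+ < Ga^3+ < Tl^3+ < Hg^2+ < Au^+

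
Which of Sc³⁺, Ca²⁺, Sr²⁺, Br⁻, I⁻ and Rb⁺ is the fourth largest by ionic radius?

Sr²⁺

Tabulating Z and e⁻: Sc³⁺ has 18 e⁻ (Z=21), Ca²⁺ has 18 e⁻ (Z=20), Sr²⁺ has 36 e⁻ (Z=38), Rb⁺ has 36 e⁻ (Z=37), Br⁻ has 36 e⁻ (Z=35), I⁻ has 54 e⁻ (Z=53). Sc³⁺ < Ca²⁺ (both 18 e⁻, Z=21>20); Ca²⁺ < Sr²⁺ (same group, 1 shell fewer); Sr²⁺ < Rb⁺ (isoelectronic, higher Z=38 is smaller); Rb⁺ < Br⁻ (both 36 e⁻, Z=37>35); Br⁻ < I⁻ (same group, period 4 vs 5).
That gives Sc³⁺ < Ca²⁺ < Sr²⁺ < Rb⁺ < Br⁻ < I⁻. From the largest end, number 4 is Sr²⁺.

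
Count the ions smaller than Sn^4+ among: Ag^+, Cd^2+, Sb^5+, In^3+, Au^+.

1

Electron counts and nuclear charges: Sb^5+ (Z=51, 46 e⁻), Sn^4+ (Z=50, 46 e⁻), In^3+ (Z=49, 46 e⁻), Cd^2+ (Z=48, 46 e⁻), Ag^+ (Z=47, 46 e⁻), Au^+ (Z=79, 78 e⁻). Sb^5+ < Sn^4+ (both 46 e⁻, Z=51>50); Sn^4+ < In^3+ (isoelectronic, higher Z=50 is smaller); In^3+ < Cd^2+ (both 46 e⁻, Z=49>48); Cd^2+ < Ag^+ (isoelectronic, higher Z=48 is smaller); Ag^+ < Au^+ (same group, period 5 vs 6).
Ordering all of them (including Sn^4+) by radius gives Sb^5+ < Sn^4+ < In^3+ < Cd^2+ < Ag^+ < Au^+. Count: 1.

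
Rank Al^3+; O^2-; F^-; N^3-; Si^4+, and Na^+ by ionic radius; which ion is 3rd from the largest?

These species are isoelectronic with 10 electrons. The only difference is the number of protons: Si^4+ (Z=14), Al^3+ (Z=13), Na^+ (Z=11), F^- (Z=9), O^2- (Z=8), N^3- (Z=7). The strongest nuclear pull (Si^4+) gives the smallest ion.
Full ascending order: Si^4+ < Al^3+ < Na^+ < F^- < O^2- < N^3-. Counting from the largest, position 3 is F^-.

F^-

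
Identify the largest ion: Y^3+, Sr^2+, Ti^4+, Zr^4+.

Sr^2+

First list Z and electron count for each: Ti^4+ has 18 e⁻ (Z=22), Zr^4+ has 36 e⁻ (Z=40), Y^3+ has 36 e⁻ (Z=39), Sr^2+ has 36 e⁻ (Z=38). Ti^4+ < Zr^4+ (same group, 1 shell fewer); Zr^4+ < Y^3+ (isoelectronic, higher Z=40 is smaller); Y^3+ < Sr^2+ (both 36 e⁻, Z=39>38).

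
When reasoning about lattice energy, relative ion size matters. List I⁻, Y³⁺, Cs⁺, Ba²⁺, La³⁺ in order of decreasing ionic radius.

Tabulating Z and e⁻: Y³⁺ has 36 e⁻ (Z=39), La³⁺ has 54 e⁻ (Z=57), Ba²⁺ has 54 e⁻ (Z=56), Cs⁺ has 54 e⁻ (Z=55), I⁻ has 54 e⁻ (Z=53). Y³⁺ < La³⁺ (same group, period 5 vs 6); La³⁺ < Ba²⁺ (isoelectronic, higher Z=57 is smaller); Ba²⁺ < Cs⁺ (isoelectronic, higher Z=56 is smaller); Cs⁺ < I⁻ (isoelectronic, higher Z=55 is smaller).

I⁻ > Cs⁺ > Ba²⁺ > La³⁺ > Y³⁺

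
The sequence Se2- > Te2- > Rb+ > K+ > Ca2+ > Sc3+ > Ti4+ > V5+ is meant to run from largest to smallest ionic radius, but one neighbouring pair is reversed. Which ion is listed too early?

The pair Se2-, Te2- is the wrong way round — both in group 16 with the same charge; Se2- (period 4) has the smaller radius. All other adjacent pairs agree with periodic trends, so Se2- is the misplaced ion.

Se2-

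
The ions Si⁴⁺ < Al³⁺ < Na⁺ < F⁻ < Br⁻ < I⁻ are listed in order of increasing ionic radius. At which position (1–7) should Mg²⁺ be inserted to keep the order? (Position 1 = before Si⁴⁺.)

3

Electron counts and nuclear charges: Si⁴⁺ (Z=14, 10 e⁻), Al³⁺ (Z=13, 10 e⁻), Mg²⁺ (Z=12, 10 e⁻), Na⁺ (Z=11, 10 e⁻), F⁻ (Z=9, 10 e⁻), Br⁻ (Z=35, 36 e⁻), I⁻ (Z=53, 54 e⁻). Si⁴⁺ < Al³⁺ (isoelectronic, higher Z=14 is smaller); Al³⁺ < Mg²⁺ (isoelectronic, higher Z=13 is smaller); Mg²⁺ < Na⁺ (both 10 e⁻, Z=12>11); Na⁺ < F⁻ (both 10 e⁻, Z=11>9); F⁻ < Br⁻ (same group, 2 shells fewer); Br⁻ < I⁻ (same group, 1 shell fewer).
Merged order: Si⁴⁺ < Al³⁺ < Mg²⁺ < Na⁺ < F⁻ < Br⁻ < I⁻ — Mg²⁺ is number 3.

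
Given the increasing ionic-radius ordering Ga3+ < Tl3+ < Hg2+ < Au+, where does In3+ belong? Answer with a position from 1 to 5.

Ga3+ (Z=31, 28 e⁻), In3+ (Z=49, 46 e⁻), Tl3+ (Z=81, 78 e⁻), Hg2+ (Z=80, 78 e⁻), Au+ (Z=79, 78 e⁻). Ga3+ < In3+ (same group, period 4 vs 5); In3+ < Tl3+ (same group, 1 shell fewer); Tl3+ < Hg2+ (both 78 e⁻, Z=81>80); Hg2+ < Au+ (both 78 e⁻, Z=80>79).
Putting In3+ in gives Ga3+ < In3+ < Tl3+ < Hg2+ < Au+; it lands at slot 2.

2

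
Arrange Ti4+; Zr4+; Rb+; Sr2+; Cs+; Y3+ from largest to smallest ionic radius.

Ti4+ has 18 e⁻ (Z=22), Zr4+ has 36 e⁻ (Z=40), Y3+ has 36 e⁻ (Z=39), Sr2+ has 36 e⁻ (Z=38), Rb+ has 36 e⁻ (Z=37), Cs+ has 54 e⁻ (Z=55). Ti4+ < Zr4+ (same group, period 4 vs 5); Zr4+ < Y3+ (isoelectronic, higher Z=40 is smaller); Y3+ < Sr2+ (both 36 e⁻, Z=39>38); Sr2+ < Rb+ (isoelectronic, higher Z=38 is smaller); Rb+ < Cs+ (same group, 1 shell fewer).

Cs+ > Rb+ > Sr2+ > Y3+ > Zr4+ > Ti4+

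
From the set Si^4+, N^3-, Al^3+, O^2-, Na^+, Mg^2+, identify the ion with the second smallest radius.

Al^3+

All of these have 10 electrons (isoelectronic). With the same electron cloud, the ion with the most protons pulls it in tightest. Nuclear charges: Si^4+ (Z=14), Al^3+ (Z=13), Mg^2+ (Z=12), Na^+ (Z=11), O^2- (Z=8), N^3- (Z=7). Highest Z is smallest.
Ordering: Si^4+ < Al^3+ < Mg^2+ < Na^+ < O^2- < N^3-. The second smallest is Al^3+.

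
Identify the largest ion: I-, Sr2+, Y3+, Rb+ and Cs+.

Tabulating Z and e⁻: Y3+ (Z=39, 36 e⁻), Sr2+ (Z=38, 36 e⁻), Rb+ (Z=37, 36 e⁻), Cs+ (Z=55, 54 e⁻), I- (Z=53, 54 e⁻). Y3+ < Sr2+ (both 36 e⁻, Z=39>38); Sr2+ < Rb+ (both 36 e⁻, Z=38>37); Rb+ < Cs+ (same group, period 5 vs 6); Cs+ < I- (both 54 e⁻, Z=55>53).

I-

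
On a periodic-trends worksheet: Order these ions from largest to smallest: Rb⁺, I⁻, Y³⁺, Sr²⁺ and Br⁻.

First list Z and electron count for each: Y³⁺: 36 e⁻, Z=39, Sr²⁺: 36 e⁻, Z=38, Rb⁺: 36 e⁻, Z=37, Br⁻: 36 e⁻, Z=35, I⁻: 54 e⁻, Z=53. Y³⁺ < Sr²⁺ (isoelectronic, higher Z=39 is smaller); Sr²⁺ < Rb⁺ (isoelectronic, higher Z=38 is smaller); Rb⁺ < Br⁻ (isoelectronic, higher Z=37 is smaller); Br⁻ < I⁻ (same group, 1 shell fewer).

I⁻ > Br⁻ > Rb⁺ > Sr²⁺ > Y³⁺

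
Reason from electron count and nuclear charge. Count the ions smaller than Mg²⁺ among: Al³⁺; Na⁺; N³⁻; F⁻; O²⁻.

1

Each ion has 10 electrons. The ranking follows nuclear charge in reverse — greater Z gives a smaller radius. Al³⁺ (Z=13), Mg²⁺ (Z=12), Na⁺ (Z=11), F⁻ (Z=9), O²⁻ (Z=8), N³⁻ (Z=7).
Relative to Mg²⁺, the ions that are smaller are Al³⁺. So 1 is smaller.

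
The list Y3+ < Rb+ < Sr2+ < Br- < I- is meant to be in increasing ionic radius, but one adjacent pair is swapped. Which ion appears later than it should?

Sr2+

Compare adjacent ions: both have 36 electrons but Z(Sr)=38 > Z(Rb)=37, so Sr2+ should be the smaller of the two — yet in this increasing list Rb+ sits before Sr2+. Nothing else is reversed, so Sr2+ should move one place to the left.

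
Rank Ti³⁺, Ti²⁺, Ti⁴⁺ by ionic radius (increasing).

Ti⁴⁺ < Ti³⁺ < Ti²⁺

These are all Ti ions. Removing more electrons (higher positive charge) pulls the remaining electrons in closer, so Ti⁴⁺ is smallest and Ti²⁺ is largest.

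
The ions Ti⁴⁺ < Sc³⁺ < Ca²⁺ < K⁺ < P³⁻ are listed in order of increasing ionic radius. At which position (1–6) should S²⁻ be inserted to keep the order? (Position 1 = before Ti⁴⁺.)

These species are isoelectronic with 18 electrons. The only difference is the number of protons: Ti⁴⁺ (Z=22), Sc³⁺ (Z=21), Ca²⁺ (Z=20), K⁺ (Z=19), S²⁻ (Z=16), P³⁻ (Z=15). The strongest nuclear pull (Ti⁴⁺) gives the smallest ion.
Putting S²⁻ in gives Ti⁴⁺ < Sc³⁺ < Ca²⁺ < K⁺ < S²⁻ < P³⁻; it lands at slot 5.

5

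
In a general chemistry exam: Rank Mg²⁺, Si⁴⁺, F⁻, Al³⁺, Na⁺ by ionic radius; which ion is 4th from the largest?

Each ion has 10 electrons. The ranking follows nuclear charge in reverse — greater Z gives a smaller radius. Si⁴⁺ (Z=14), Al³⁺ (Z=13), Mg²⁺ (Z=12), Na⁺ (Z=11), F⁻ (Z=9).
Full ascending order: Si⁴⁺ < Al³⁺ < Mg²⁺ < Na⁺ < F⁻. Counting from the largest, position 4 is Al³⁺.

Al³⁺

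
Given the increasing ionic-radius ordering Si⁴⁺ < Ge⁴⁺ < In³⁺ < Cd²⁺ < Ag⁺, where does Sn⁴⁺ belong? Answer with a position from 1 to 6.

3

Si⁴⁺ (Z=14, 10 e⁻), Ge⁴⁺ (Z=32, 28 e⁻), Sn⁴⁺ (Z=50, 46 e⁻), In³⁺ (Z=49, 46 e⁻), Cd²⁺ (Z=48, 46 e⁻), Ag⁺ (Z=47, 46 e⁻). Si⁴⁺ < Ge⁴⁺ (same group, period 3 vs 4); Ge⁴⁺ < Sn⁴⁺ (same group, period 4 vs 5); Sn⁴⁺ < In³⁺ (isoelectronic, higher Z=50 is smaller); In³⁺ < Cd²⁺ (isoelectronic, higher Z=49 is smaller); Cd²⁺ < Ag⁺ (both 46 e⁻, Z=48>47).
With Sn⁴⁺ included the full order is Si⁴⁺ < Ge⁴⁺ < Sn⁴⁺ < In³⁺ < Cd²⁺ < Ag⁺, so it takes position 3.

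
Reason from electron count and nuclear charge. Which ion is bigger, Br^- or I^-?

I^-

All are in the same group with charge -1. Radius grows down the group as n (the outermost shell) increases.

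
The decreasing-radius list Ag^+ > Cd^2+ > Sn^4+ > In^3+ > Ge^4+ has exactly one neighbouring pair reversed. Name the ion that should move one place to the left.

In^3+

Check each adjacent pair. Sn^4+ and In^3+ are reversed: they are isoelectronic (46 e⁻) and Sn has more protons than In (50 vs 49), making Sn^4+ smaller. No other neighbouring pair contradicts the periodic trends, so In^3+ is the ion listed too late.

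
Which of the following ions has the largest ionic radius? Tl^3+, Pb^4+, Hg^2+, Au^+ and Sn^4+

Au^+

First list Z and electron count for each: Sn^4+ (Z=50, 46 e⁻), Pb^4+ (Z=82, 78 e⁻), Tl^3+ (Z=81, 78 e⁻), Hg^2+ (Z=80, 78 e⁻), Au^+ (Z=79, 78 e⁻). Sn^4+ < Pb^4+ (same group, 1 shell fewer); Pb^4+ < Tl^3+ (isoelectronic, higher Z=82 is smaller); Tl^3+ < Hg^2+ (isoelectronic, higher Z=81 is smaller); Hg^2+ < Au^+ (both 78 e⁻, Z=80>79).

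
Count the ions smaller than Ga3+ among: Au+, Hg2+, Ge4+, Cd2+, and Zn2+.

1

Ge4+: 28 e⁻, Z=32, Ga3+: 28 e⁻, Z=31, Zn2+: 28 e⁻, Z=30, Cd2+: 46 e⁻, Z=48, Hg2+: 78 e⁻, Z=80, Au+: 78 e⁻, Z=79. Ge4+ < Ga3+ (both 28 e⁻, Z=32>31); Ga3+ < Zn2+ (both 28 e⁻, Z=31>30); Zn2+ < Cd2+ (same group, period 4 vs 5); Cd2+ < Hg2+ (same group, period 5 vs 6); Hg2+ < Au+ (both 78 e⁻, Z=80>79).
Relative to Ga3+, the ions that are smaller are Ge4+. So 1 is smaller.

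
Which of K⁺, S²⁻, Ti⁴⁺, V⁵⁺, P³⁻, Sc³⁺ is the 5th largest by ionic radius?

Isoelectronic series (18 e⁻ each). Size is set by nuclear charge: more protons means a smaller ion. V⁵⁺ (Z=23), Ti⁴⁺ (Z=22), Sc³⁺ (Z=21), K⁺ (Z=19), S²⁻ (Z=16), P³⁻ (Z=15).
Full ascending order: V⁵⁺ < Ti⁴⁺ < Sc³⁺ < K⁺ < S²⁻ < P³⁻. Counting from the largest, position 5 is Ti⁴⁺.

Ti⁴⁺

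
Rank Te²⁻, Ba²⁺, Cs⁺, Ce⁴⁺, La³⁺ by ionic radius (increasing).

Ce⁴⁺ < La³⁺ < Ba²⁺ < Cs⁺ < Te²⁻

These species are isoelectronic with 54 electrons. The only difference is the number of protons: Ce⁴⁺ (Z=58), La³⁺ (Z=57), Ba²⁺ (Z=56), Cs⁺ (Z=55), Te²⁻ (Z=52). The strongest nuclear pull (Ce⁴⁺) gives the smallest ion.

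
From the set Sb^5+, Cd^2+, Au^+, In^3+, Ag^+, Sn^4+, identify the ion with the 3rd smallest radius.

Work out protons and electrons: Sb^5+ has 46 e⁻ (Z=51), Sn^4+ has 46 e⁻ (Z=50), In^3+ has 46 e⁻ (Z=49), Cd^2+ has 46 e⁻ (Z=48), Ag^+ has 46 e⁻ (Z=47), Au^+ has 78 e⁻ (Z=79). Sb^5+ < Sn^4+ (isoelectronic, higher Z=51 is smaller); Sn^4+ < In^3+ (isoelectronic, higher Z=50 is smaller); In^3+ < Cd^2+ (both 46 e⁻, Z=49>48); Cd^2+ < Ag^+ (isoelectronic, higher Z=48 is smaller); Ag^+ < Au^+ (same group, 1 shell fewer).
Full ascending order: Sb^5+ < Sn^4+ < In^3+ < Cd^2+ < Ag^+ < Au^+. Counting from the smallest, position 3 is In^3+.

In^3+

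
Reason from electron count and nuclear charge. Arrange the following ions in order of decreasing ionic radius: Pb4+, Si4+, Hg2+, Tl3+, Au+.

Au+ > Hg2+ > Tl3+ > Pb4+ > Si4+

Electron counts and nuclear charges: Si4+ (Z=14, 10 e⁻), Pb4+ (Z=82, 78 e⁻), Tl3+ (Z=81, 78 e⁻), Hg2+ (Z=80, 78 e⁻), Au+ (Z=79, 78 e⁻). Si4+ < Pb4+ (same group, period 3 vs 6); Pb4+ < Tl3+ (isoelectronic, higher Z=82 is smaller); Tl3+ < Hg2+ (isoelectronic, higher Z=81 is smaller); Hg2+ < Au+ (both 78 e⁻, Z=80>79).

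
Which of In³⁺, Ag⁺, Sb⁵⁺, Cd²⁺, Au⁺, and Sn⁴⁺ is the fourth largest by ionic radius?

First list Z and electron count for each: Sb⁵⁺ (Z=51, 46 e⁻), Sn⁴⁺ (Z=50, 46 e⁻), In³⁺ (Z=49, 46 e⁻), Cd²⁺ (Z=48, 46 e⁻), Ag⁺ (Z=47, 46 e⁻), Au⁺ (Z=79, 78 e⁻). Sb⁵⁺ < Sn⁴⁺ (both 46 e⁻, Z=51>50); Sn⁴⁺ < In³⁺ (isoelectronic, higher Z=50 is smaller); In³⁺ < Cd²⁺ (isoelectronic, higher Z=49 is smaller); Cd²⁺ < Ag⁺ (isoelectronic, higher Z=48 is smaller); Ag⁺ < Au⁺ (same group, period 5 vs 6).
So the order is Sb⁵⁺ < Sn⁴⁺ < In³⁺ < Cd²⁺ < Ag⁺ < Au⁺; the 4th-largest ion is In³⁺.

In³⁺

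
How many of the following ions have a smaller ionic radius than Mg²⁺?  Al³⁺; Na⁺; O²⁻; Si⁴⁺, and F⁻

Isoelectronic series (10 e⁻ each). Size is set by nuclear charge: more protons means a smaller ion. Si⁴⁺ (Z=14), Al³⁺ (Z=13), Mg²⁺ (Z=12), Na⁺ (Z=11), F⁻ (Z=9), O²⁻ (Z=8).
Placing each against Mg²⁺: smaller — Si⁴⁺, Al³⁺; larger — Na⁺, F⁻, O²⁻. Count: 2.

2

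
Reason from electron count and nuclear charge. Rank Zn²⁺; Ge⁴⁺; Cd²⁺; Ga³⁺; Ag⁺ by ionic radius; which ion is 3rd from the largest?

Zn²⁺

Electron counts and nuclear charges: Ge⁴⁺ has 28 e⁻ (Z=32), Ga³⁺ has 28 e⁻ (Z=31), Zn²⁺ has 28 e⁻ (Z=30), Cd²⁺ has 46 e⁻ (Z=48), Ag⁺ has 46 e⁻ (Z=47). Ge⁴⁺ < Ga³⁺ (isoelectronic, higher Z=32 is smaller); Ga³⁺ < Zn²⁺ (both 28 e⁻, Z=31>30); Zn²⁺ < Cd²⁺ (same group, period 4 vs 5); Cd²⁺ < Ag⁺ (isoelectronic, higher Z=48 is smaller).
That gives Ge⁴⁺ < Ga³⁺ < Zn²⁺ < Cd²⁺ < Ag⁺. From the largest end, number 3 is Zn²⁺.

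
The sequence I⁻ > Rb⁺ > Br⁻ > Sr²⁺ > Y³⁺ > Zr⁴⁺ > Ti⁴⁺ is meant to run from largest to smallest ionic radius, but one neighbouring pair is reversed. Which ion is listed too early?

Check each adjacent pair. Rb⁺ and Br⁻ are reversed: both have 36 electrons but Z(Rb)=37 > Z(Br)=35, so Rb⁺ should be the smaller of the two. No other neighbouring pair contradicts the periodic trends, so Rb⁺ is the ion listed too early.

Rb⁺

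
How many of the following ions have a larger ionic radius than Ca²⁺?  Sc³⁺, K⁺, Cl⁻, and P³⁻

All of these have 18 electrons (isoelectronic). With the same electron cloud, the ion with the most protons pulls it in tightest. Nuclear charges: Sc³⁺ (Z=21), Ca²⁺ (Z=20), K⁺ (Z=19), Cl⁻ (Z=17), P³⁻ (Z=15). Highest Z is smallest.
Placing each against Ca²⁺: smaller — Sc³⁺; larger — K⁺, Cl⁻, P³⁻. That's 3.

3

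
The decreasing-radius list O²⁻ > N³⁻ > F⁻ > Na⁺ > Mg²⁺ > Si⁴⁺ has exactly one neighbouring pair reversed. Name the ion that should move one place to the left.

N³⁻

Check each adjacent pair. O²⁻ and N³⁻ are reversed: they are isoelectronic (10 e⁻) and O has more protons than N (8 vs 7), making O²⁻ smaller. No other neighbouring pair contradicts the periodic trends, so N³⁻ is the ion listed too late.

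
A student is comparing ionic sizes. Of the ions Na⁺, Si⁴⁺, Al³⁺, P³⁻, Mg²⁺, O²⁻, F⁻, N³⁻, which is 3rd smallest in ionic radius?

Mg²⁺

Si⁴⁺ has 10 e⁻ (Z=14), Al³⁺ has 10 e⁻ (Z=13), Mg²⁺ has 10 e⁻ (Z=12), Na⁺ has 10 e⁻ (Z=11), F⁻ has 10 e⁻ (Z=9), O²⁻ has 10 e⁻ (Z=8), N³⁻ has 10 e⁻ (Z=7), P³⁻ has 18 e⁻ (Z=15). Si⁴⁺ < Al³⁺ (both 10 e⁻, Z=14>13); Al³⁺ < Mg²⁺ (isoelectronic, higher Z=13 is smaller); Mg²⁺ < Na⁺ (isoelectronic, higher Z=12 is smaller); Na⁺ < F⁻ (both 10 e⁻, Z=11>9); F⁻ < O²⁻ (isoelectronic, higher Z=9 is smaller); O²⁻ < N³⁻ (both 10 e⁻, Z=8>7); N³⁻ < P³⁻ (same group, period 2 vs 3).
Full ascending order: Si⁴⁺ < Al³⁺ < Mg²⁺ < Na⁺ < F⁻ < O²⁻ < N³⁻ < P³⁻. Counting from the smallest, position 3 is Mg²⁺.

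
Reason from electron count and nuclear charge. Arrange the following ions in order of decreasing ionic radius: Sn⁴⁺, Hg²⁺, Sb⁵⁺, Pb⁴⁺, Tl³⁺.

Hg²⁺ > Tl³⁺ > Pb⁴⁺ > Sn⁴⁺ > Sb⁵⁺

Tabulating Z and e⁻: Sb⁵⁺ (Z=51, 46 e⁻), Sn⁴⁺ (Z=50, 46 e⁻), Pb⁴⁺ (Z=82, 78 e⁻), Tl³⁺ (Z=81, 78 e⁻), Hg²⁺ (Z=80, 78 e⁻). Sb⁵⁺ < Sn⁴⁺ (both 46 e⁻, Z=51>50); Sn⁴⁺ < Pb⁴⁺ (same group, period 5 vs 6); Pb⁴⁺ < Tl³⁺ (both 78 e⁻, Z=82>81); Tl³⁺ < Hg²⁺ (both 78 e⁻, Z=81>80).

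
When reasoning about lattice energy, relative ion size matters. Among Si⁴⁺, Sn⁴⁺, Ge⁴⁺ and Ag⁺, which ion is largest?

Work out protons and electrons: Si⁴⁺: 10 e⁻, Z=14, Ge⁴⁺: 28 e⁻, Z=32, Sn⁴⁺: 46 e⁻, Z=50, Ag⁺: 46 e⁻, Z=47. Si⁴⁺ < Ge⁴⁺ (same group, 1 shell fewer); Ge⁴⁺ < Sn⁴⁺ (same group, period 4 vs 5); Sn⁴⁺ < Ag⁺ (both 46 e⁻, Z=50>47).

Ag⁺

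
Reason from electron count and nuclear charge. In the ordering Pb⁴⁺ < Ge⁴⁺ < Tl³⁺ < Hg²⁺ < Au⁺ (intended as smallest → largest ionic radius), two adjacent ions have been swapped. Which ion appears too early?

Pb⁴⁺

Check each adjacent pair. Pb⁴⁺ and Ge⁴⁺ are reversed: same group and charge — period 4 sits above period 6, so Ge⁴⁺ is smaller. No other neighbouring pair contradicts the periodic trends, so Pb⁴⁺ is the ion listed too early.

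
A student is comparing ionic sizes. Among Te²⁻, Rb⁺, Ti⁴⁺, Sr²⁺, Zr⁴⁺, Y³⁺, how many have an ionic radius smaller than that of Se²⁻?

Tabulating Z and e⁻: Ti⁴⁺ has 18 e⁻ (Z=22), Zr⁴⁺ has 36 e⁻ (Z=40), Y³⁺ has 36 e⁻ (Z=39), Sr²⁺ has 36 e⁻ (Z=38), Rb⁺ has 36 e⁻ (Z=37), Se²⁻ has 36 e⁻ (Z=34), Te²⁻ has 54 e⁻ (Z=52). Ti⁴⁺ < Zr⁴⁺ (same group, period 4 vs 5); Zr⁴⁺ < Y³⁺ (both 36 e⁻, Z=40>39); Y³⁺ < Sr²⁺ (both 36 e⁻, Z=39>38); Sr²⁺ < Rb⁺ (isoelectronic, higher Z=38 is smaller); Rb⁺ < Se²⁻ (isoelectronic, higher Z=37 is smaller); Se²⁻ < Te²⁻ (same group, period 4 vs 5).
Overall: Ti⁴⁺ < Zr⁴⁺ < Y³⁺ < Sr²⁺ < Rb⁺ < Se²⁻ < Te²⁻. Se²⁻ has 5 below it and 1 above. That's 5.

5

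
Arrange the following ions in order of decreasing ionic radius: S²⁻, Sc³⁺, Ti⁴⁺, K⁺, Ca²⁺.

All of these have 18 electrons (isoelectronic). With the same electron cloud, the ion with the most protons pulls it in tightest. Nuclear charges: Ti⁴⁺ (Z=22), Sc³⁺ (Z=21), Ca²⁺ (Z=20), K⁺ (Z=19), S²⁻ (Z=16). Highest Z is smallest.

S²⁻ > K⁺ > Ca²⁺ > Sc³⁺ > Ti⁴⁺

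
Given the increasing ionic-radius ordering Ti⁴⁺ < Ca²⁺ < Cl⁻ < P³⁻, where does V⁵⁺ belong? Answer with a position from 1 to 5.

These species are isoelectronic with 18 electrons. The only difference is the number of protons: V⁵⁺ (Z=23), Ti⁴⁺ (Z=22), Ca²⁺ (Z=20), Cl⁻ (Z=17), P³⁻ (Z=15). The strongest nuclear pull (V⁵⁺) gives the smallest ion.
Merged order: V⁵⁺ < Ti⁴⁺ < Ca²⁺ < Cl⁻ < P³⁻ — V⁵⁺ is number 1.

1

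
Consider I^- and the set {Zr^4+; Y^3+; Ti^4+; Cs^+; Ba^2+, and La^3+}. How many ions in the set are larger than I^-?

0

Tabulating Z and e⁻: Ti^4+ (Z=22, 18 e⁻), Zr^4+ (Z=40, 36 e⁻), Y^3+ (Z=39, 36 e⁻), La^3+ (Z=57, 54 e⁻), Ba^2+ (Z=56, 54 e⁻), Cs^+ (Z=55, 54 e⁻), I^- (Z=53, 54 e⁻). Ti^4+ < Zr^4+ (same group, 1 shell fewer); Zr^4+ < Y^3+ (both 36 e⁻, Z=40>39); Y^3+ < La^3+ (same group, 1 shell fewer); La^3+ < Ba^2+ (both 54 e⁻, Z=57>56); Ba^2+ < Cs^+ (both 54 e⁻, Z=56>55); Cs^+ < I^- (both 54 e⁻, Z=55>53).
Ordering all of them (including I^-) by radius gives Ti^4+ < Zr^4+ < Y^3+ < La^3+ < Ba^2+ < Cs^+ < I^-. So 0 are larger.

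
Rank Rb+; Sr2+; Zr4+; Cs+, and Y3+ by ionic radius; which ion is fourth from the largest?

Zr4+ has 36 e⁻ (Z=40), Y3+ has 36 e⁻ (Z=39), Sr2+ has 36 e⁻ (Z=38), Rb+ has 36 e⁻ (Z=37), Cs+ has 54 e⁻ (Z=55). Zr4+ < Y3+ (both 36 e⁻, Z=40>39); Y3+ < Sr2+ (both 36 e⁻, Z=39>38); Sr2+ < Rb+ (both 36 e⁻, Z=38>37); Rb+ < Cs+ (same group, 1 shell fewer).
Full ascending order: Zr4+ < Y3+ < Sr2+ < Rb+ < Cs+. Counting from the largest, position 4 is Y3+.

Y3+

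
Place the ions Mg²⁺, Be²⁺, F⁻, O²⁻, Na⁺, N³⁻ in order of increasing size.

Be²⁺ < Mg²⁺ < Na⁺ < F⁻ < O²⁻ < N³⁻

Be²⁺: 2 e⁻, Z=4, Mg²⁺: 10 e⁻, Z=12, Na⁺: 10 e⁻, Z=11, F⁻: 10 e⁻, Z=9, O²⁻: 10 e⁻, Z=8, N³⁻: 10 e⁻, Z=7. Be²⁺ < Mg²⁺ (same group, 1 shell fewer); Mg²⁺ < Na⁺ (both 10 e⁻, Z=12>11); Na⁺ < F⁻ (both 10 e⁻, Z=11>9); F⁻ < O²⁻ (both 10 e⁻, Z=9>8); O²⁻ < N³⁻ (both 10 e⁻, Z=8>7).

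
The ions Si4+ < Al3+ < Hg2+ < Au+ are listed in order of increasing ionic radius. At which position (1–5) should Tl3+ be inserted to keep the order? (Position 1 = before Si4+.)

Electron counts and nuclear charges: Si4+ (Z=14, 10 e⁻), Al3+ (Z=13, 10 e⁻), Tl3+ (Z=81, 78 e⁻), Hg2+ (Z=80, 78 e⁻), Au+ (Z=79, 78 e⁻). Si4+ < Al3+ (isoelectronic, higher Z=14 is smaller); Al3+ < Tl3+ (same group, 3 shells fewer); Tl3+ < Hg2+ (isoelectronic, higher Z=81 is smaller); Hg2+ < Au+ (isoelectronic, higher Z=80 is smaller).
With Tl3+ included the full order is Si4+ < Al3+ < Tl3+ < Hg2+ < Au+, so it takes position 3.

3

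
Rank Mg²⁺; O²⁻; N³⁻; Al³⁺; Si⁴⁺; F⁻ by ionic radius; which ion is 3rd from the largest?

Each ion has 10 electrons. The ranking follows nuclear charge in reverse — greater Z gives a smaller radius. Si⁴⁺ (Z=14), Al³⁺ (Z=13), Mg²⁺ (Z=12), F⁻ (Z=9), O²⁻ (Z=8), N³⁻ (Z=7).
That gives Si⁴⁺ < Al³⁺ < Mg²⁺ < F⁻ < O²⁻ < N³⁻. From the largest end, number 3 is F⁻.

F⁻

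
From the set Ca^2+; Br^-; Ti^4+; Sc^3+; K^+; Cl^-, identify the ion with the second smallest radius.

Electron counts and nuclear charges: Ti^4+ has 18 e⁻ (Z=22), Sc^3+ has 18 e⁻ (Z=21), Ca^2+ has 18 e⁻ (Z=20), K^+ has 18 e⁻ (Z=19), Cl^- has 18 e⁻ (Z=17), Br^- has 36 e⁻ (Z=35). Ti^4+ < Sc^3+ (both 18 e⁻, Z=22>21); Sc^3+ < Ca^2+ (both 18 e⁻, Z=21>20); Ca^2+ < K^+ (both 18 e⁻, Z=20>19); K^+ < Cl^- (isoelectronic, higher Z=19 is smaller); Cl^- < Br^- (same group, period 3 vs 4).
Full ascending order: Ti^4+ < Sc^3+ < Ca^2+ < K^+ < Cl^- < Br^-. Counting from the smallest, position 2 is Sc^3+.

Sc^3+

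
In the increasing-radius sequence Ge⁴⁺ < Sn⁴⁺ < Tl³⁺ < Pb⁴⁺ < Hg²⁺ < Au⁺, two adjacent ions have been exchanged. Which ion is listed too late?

Pb⁴⁺

Check each adjacent pair. Tl³⁺ and Pb⁴⁺ are reversed: they are isoelectronic (78 e⁻) and Pb has more protons than Tl (82 vs 81), making Pb⁴⁺ smaller. No other neighbouring pair contradicts the periodic trends, so Pb⁴⁺ is the ion listed too late.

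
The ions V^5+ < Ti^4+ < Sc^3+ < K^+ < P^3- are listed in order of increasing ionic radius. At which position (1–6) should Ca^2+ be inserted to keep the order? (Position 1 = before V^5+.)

These species are isoelectronic with 18 electrons. The only difference is the number of protons: V^5+ (Z=23), Ti^4+ (Z=22), Sc^3+ (Z=21), Ca^2+ (Z=20), K^+ (Z=19), P^3- (Z=15). The strongest nuclear pull (V^5+) gives the smallest ion.
Merged order: V^5+ < Ti^4+ < Sc^3+ < Ca^2+ < K^+ < P^3- — Ca^2+ is number 4.

4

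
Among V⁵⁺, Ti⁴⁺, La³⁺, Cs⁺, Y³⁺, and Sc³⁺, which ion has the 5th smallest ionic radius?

Electron counts and nuclear charges: V⁵⁺: 18 e⁻, Z=23, Ti⁴⁺: 18 e⁻, Z=22, Sc³⁺: 18 e⁻, Z=21, Y³⁺: 36 e⁻, Z=39, La³⁺: 54 e⁻, Z=57, Cs⁺: 54 e⁻, Z=55. V⁵⁺ < Ti⁴⁺ (both 18 e⁻, Z=23>22); Ti⁴⁺ < Sc³⁺ (both 18 e⁻, Z=22>21); Sc³⁺ < Y³⁺ (same group, period 4 vs 5); Y³⁺ < La³⁺ (same group, 1 shell fewer); La³⁺ < Cs⁺ (isoelectronic, higher Z=57 is smaller).
So the order is V⁵⁺ < Ti⁴⁺ < Sc³⁺ < Y³⁺ < La³⁺ < Cs⁺; the 5th-smallest ion is La³⁺.

La³⁺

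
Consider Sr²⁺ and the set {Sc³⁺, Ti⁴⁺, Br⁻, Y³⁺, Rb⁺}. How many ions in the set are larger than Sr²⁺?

First list Z and electron count for each: Ti⁴⁺: 18 e⁻, Z=22, Sc³⁺: 18 e⁻, Z=21, Y³⁺: 36 e⁻, Z=39, Sr²⁺: 36 e⁻, Z=38, Rb⁺: 36 e⁻, Z=37, Br⁻: 36 e⁻, Z=35. Ti⁴⁺ < Sc³⁺ (both 18 e⁻, Z=22>21); Sc³⁺ < Y³⁺ (same group, period 4 vs 5); Y³⁺ < Sr²⁺ (both 36 e⁻, Z=39>38); Sr²⁺ < Rb⁺ (isoelectronic, higher Z=38 is smaller); Rb⁺ < Br⁻ (both 36 e⁻, Z=37>35).
Relative to Sr²⁺, the ions that are larger are Rb⁺, Br⁻. So 2 are larger.

2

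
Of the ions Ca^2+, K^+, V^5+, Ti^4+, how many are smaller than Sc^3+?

These species are isoelectronic with 18 electrons. The only difference is the number of protons: V^5+ (Z=23), Ti^4+ (Z=22), Sc^3+ (Z=21), Ca^2+ (Z=20), K^+ (Z=19). The strongest nuclear pull (V^5+) gives the smallest ion.
Placing each against Sc^3+: smaller — V^5+, Ti^4+; larger — Ca^2+, K^+. That's 2.

2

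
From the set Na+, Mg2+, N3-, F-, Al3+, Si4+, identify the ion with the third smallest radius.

Mg2+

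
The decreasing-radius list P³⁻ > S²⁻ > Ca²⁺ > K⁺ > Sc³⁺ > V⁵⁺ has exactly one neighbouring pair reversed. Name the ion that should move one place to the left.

The pair Ca²⁺, K⁺ is the wrong way round — they are isoelectronic (18 e⁻) and Ca has more protons than K (20 vs 19), making Ca²⁺ smaller. All other adjacent pairs agree with periodic trends, so K⁺ is the misplaced ion.

K⁺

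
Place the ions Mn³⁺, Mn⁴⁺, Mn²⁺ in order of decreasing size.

Mn²⁺ > Mn³⁺ > Mn⁴⁺

For a single element, ionic radius drops as positive charge rises — Mn⁴⁺ < Mn²⁺.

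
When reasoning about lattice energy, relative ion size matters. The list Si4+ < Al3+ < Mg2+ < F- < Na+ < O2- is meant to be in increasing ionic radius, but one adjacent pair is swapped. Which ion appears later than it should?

Na+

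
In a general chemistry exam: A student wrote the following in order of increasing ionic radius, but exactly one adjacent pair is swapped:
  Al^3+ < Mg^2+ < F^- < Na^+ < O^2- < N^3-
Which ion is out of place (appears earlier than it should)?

F^-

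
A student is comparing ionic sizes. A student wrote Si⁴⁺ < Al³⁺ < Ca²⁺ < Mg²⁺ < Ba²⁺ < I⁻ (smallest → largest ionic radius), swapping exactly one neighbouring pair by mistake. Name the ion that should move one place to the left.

Compare adjacent ions: both in group 2 with the same charge; Mg²⁺ (period 3) has the smaller radius — yet in this increasing list Ca²⁺ sits before Mg²⁺. Nothing else is reversed, so Mg²⁺ should move one place to the left.

Mg²⁺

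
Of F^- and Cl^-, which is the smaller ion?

Same group, same charge. Going down the group adds an extra shell of electrons, so the ion gets larger: F^- is highest in the group and smallest.

F^-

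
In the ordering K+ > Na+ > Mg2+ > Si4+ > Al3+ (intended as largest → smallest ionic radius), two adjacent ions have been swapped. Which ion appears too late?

The pair Si4+, Al3+ is the wrong way round — both have 10 electrons but Z(Si)=14 > Z(Al)=13, so Si4+ should be the smaller of the two. All other adjacent pairs agree with periodic trends, so Al3+ is the misplaced ion.

Al3+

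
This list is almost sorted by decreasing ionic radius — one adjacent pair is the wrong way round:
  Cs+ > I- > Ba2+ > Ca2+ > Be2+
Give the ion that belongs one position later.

Cs+

The pair Cs+, I- is the wrong way round — both have 54 electrons but Z(Cs)=55 > Z(I)=53, so Cs+ should be the smaller of the two. All other adjacent pairs agree with periodic trends, so Cs+ is the misplaced ion.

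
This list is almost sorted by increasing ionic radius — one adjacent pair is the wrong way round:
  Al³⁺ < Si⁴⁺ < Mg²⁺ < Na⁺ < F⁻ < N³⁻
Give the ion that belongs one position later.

Compare adjacent ions: Si⁴⁺ and Al³⁺ share 10 electrons; the higher nuclear charge on Si (Z=14) contracts it more, so Si⁴⁺ < Al³⁺ — yet in this increasing list Al³⁺ sits before Si⁴⁺. Nothing else is reversed, so Al³⁺ should move one place to the right.

Al³⁺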